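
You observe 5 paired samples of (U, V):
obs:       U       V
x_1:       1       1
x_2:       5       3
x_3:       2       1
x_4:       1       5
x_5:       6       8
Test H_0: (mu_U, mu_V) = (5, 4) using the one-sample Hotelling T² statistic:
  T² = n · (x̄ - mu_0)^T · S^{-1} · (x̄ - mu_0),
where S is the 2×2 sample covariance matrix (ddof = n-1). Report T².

Step 1 — sample mean vector:
  mean(U) = (1 + 5 + 2 + 1 + 6) / 5 = 15/5 = 3
  mean(V) = (1 + 3 + 1 + 5 + 8) / 5 = 18/5 = 3.6
  x̄ = (3, 3.6),  deviation x̄ - mu_0 = (3, 3.6) - (5, 4) = (-2, -0.4).

Step 2 — sample covariance matrix, S[i,j] = (1/(n-1)) · Σ_k (x_{k,i} - mean_i) · (x_{k,j} - mean_j), divisor n-1 = 4:
  S[U,U] = ((-2)·(-2) + (2)·(2) + (-1)·(-1) + (-2)·(-2) + (3)·(3)) / 4 = 22/4 = 5.5
  S[U,V] = ((-2)·(-2.6) + (2)·(-0.6) + (-1)·(-2.6) + (-2)·(1.4) + (3)·(4.4)) / 4 = 17/4 = 4.25
  S[V,V] = ((-2.6)·(-2.6) + (-0.6)·(-0.6) + (-2.6)·(-2.6) + (1.4)·(1.4) + (4.4)·(4.4)) / 4 = 35.2/4 = 8.8
  S = [[5.5, 4.25],
 [4.25, 8.8]].

Step 3 — invert S. det(S) = 5.5·8.8 - (4.25)² = 30.3375.
  S^{-1} = (1/det) · [[d, -b], [-b, a]] = [[0.2901, -0.1401],
 [-0.1401, 0.1813]].

Step 4 — quadratic form (x̄ - mu_0)^T · S^{-1} · (x̄ - mu_0):
  S^{-1} · (x̄ - mu_0) = (-0.5241, 0.2077),
  (x̄ - mu_0)^T · [...] = (-2)·(-0.5241) + (-0.4)·(0.2077) = 0.9651.

Step 5 — scale by n: T² = 5 · 0.9651 = 4.8257.

T² ≈ 4.8257


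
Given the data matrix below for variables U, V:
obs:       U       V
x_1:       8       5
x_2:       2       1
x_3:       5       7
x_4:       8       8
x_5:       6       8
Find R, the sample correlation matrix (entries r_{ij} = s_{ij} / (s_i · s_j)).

Step 1 — column means:
  mean(U) = (8 + 2 + 5 + 8 + 6) / 5 = 29/5 = 5.8
  mean(V) = (5 + 1 + 7 + 8 + 8) / 5 = 29/5 = 5.8

Step 2 — sample variances and covariances s[i,j] = (1/(n-1)) · Σ_k (x_{k,i} - mean_i) · (x_{k,j} - mean_j), with n-1 = 4:
  s[U,U] = ((2.2)·(2.2) + (-3.8)·(-3.8) + (-0.8)·(-0.8) + (2.2)·(2.2) + (0.2)·(0.2)) / 4 = 24.8/4 = 6.2
  s[U,V] = ((2.2)·(-0.8) + (-3.8)·(-4.8) + (-0.8)·(1.2) + (2.2)·(2.2) + (0.2)·(2.2)) / 4 = 20.8/4 = 5.2
  s[V,V] = ((-0.8)·(-0.8) + (-4.8)·(-4.8) + (1.2)·(1.2) + (2.2)·(2.2) + (2.2)·(2.2)) / 4 = 34.8/4 = 8.7
  Sample standard deviations s_i = √(s[i,i]):
  s(U) = √(6.2) = 2.49
  s(V) = √(8.7) = 2.9496

Step 3 — r_{ij} = s_{ij} / (s_i · s_j):
  r[U,U] = 1 (diagonal).
  r[U,V] = 5.2 / (2.49 · 2.9496) = 5.2 / 7.3444 = 0.708
  r[V,V] = 1 (diagonal).

R is symmetric with unit diagonal. Assembling:

R = [[1, 0.708],
 [0.708, 1]]


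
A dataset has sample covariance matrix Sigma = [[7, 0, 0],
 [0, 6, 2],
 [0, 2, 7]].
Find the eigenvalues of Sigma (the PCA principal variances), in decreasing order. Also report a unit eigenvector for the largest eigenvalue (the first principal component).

Step 1 — characteristic polynomial p(λ) = det(λI - Sigma) = λ³ - tr·λ² + c_1·λ - det, where tr = trace, c_1 = sum of the principal 2×2 minors, det = det(Sigma):
  tr = 7 + 6 + 7 = 20,
  c_1 = (7·6 - (0)²) + (7·7 - (0)²) + (6·7 - (2)²) = 42 + 49 + 38 = 129,
  det = 7·(6·7 - (2)²) - (0)·((0)·7 - (2)·(0)) + (0)·((0)·(2) - 6·(0)) = 7·(38) - (0)·(0) + (0)·(0) = 266.
  So p(λ) = λ³ - 20λ² + 129λ - 266.
Step 2 — look for an integer root (rational root theorem: any rational root is an integer divisor of 266). Testing λ = 7:
  p(7) = 343 - 980 + 903 - 266 = 0  ✓
  Dividing out (λ - 7): p(λ) = (λ - 7)(λ² - 13λ + 38).
Step 3 — remaining eigenvalues from the quadratic λ² - 13λ + 38 = 0:
  Δ = 13² - 4·38 = 169 - 152 = 17,  λ = (13 ± √17)/2 = (13 ± 4.1231)/2 ≈ 8.5616 or 4.4384.
  Sorted: λ_1 = 8.5616,  λ_2 = 7,  λ_3 = 4.4384  (check: sum = 20 = tr ✓).

Step 4 — unit eigenvector for λ_1 ≈ 8.5616: v spans the null space of (Sigma - λ_1 I), whose rows are
  r_1 = (-1.5616, 0, 0),  r_2 = (0, -2.5616, 2),  r_3 = (0, 2, -1.5616).
  v is orthogonal to every row, so take v ∝ r_1 × r_2 = ((0)·(2) - (0)·(-2.5616), (0)·(0) - (-1.5616)·(2), (-1.5616)·(-2.5616) - (0)·(0)) ≈ (0, 3.1231, 4).
  Let u = (0, 3.1231, 4).
  ||u|| = √((0)² + (3.1231)² + (4)²) = √(25.7538) ≈ 5.0748,  v_1 = u/||u|| ≈ (0, 0.6154, 0.7882) (||v_1|| = 1).

λ_1 = 8.5616,  λ_2 = 7,  λ_3 = 4.4384;  v_1 ≈ (0, 0.6154, 0.7882)


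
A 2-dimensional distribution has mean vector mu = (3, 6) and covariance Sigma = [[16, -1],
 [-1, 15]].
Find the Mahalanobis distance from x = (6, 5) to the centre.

Step 1 — centre the observation: (x - mu) = (3, -1).

Step 2 — invert Sigma. det(Sigma) = 16·15 - (-1)² = 239.
  Sigma^{-1} = (1/det) · [[d, -b], [-b, a]] = [[0.0628, 0.0042],
 [0.0042, 0.0669]].

Step 3 — form the quadratic (x - mu)^T · Sigma^{-1} · (x - mu):
  Sigma^{-1} · (x - mu) = (0.1841, -0.0544).
  (x - mu)^T · [Sigma^{-1} · (x - mu)] = (3)·(0.1841) + (-1)·(-0.0544) = 0.6067.

Step 4 — take square root: d = √(0.6067) ≈ 0.7789.

d(x, mu) = √(0.6067) ≈ 0.7789


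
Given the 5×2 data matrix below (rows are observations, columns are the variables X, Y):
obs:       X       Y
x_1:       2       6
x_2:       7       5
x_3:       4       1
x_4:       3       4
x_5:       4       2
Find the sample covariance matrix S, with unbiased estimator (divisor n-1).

Step 1 — column means:
  mean(X) = (2 + 7 + 4 + 3 + 4) / 5 = 20/5 = 4
  mean(Y) = (6 + 5 + 1 + 4 + 2) / 5 = 18/5 = 3.6

Step 2 — sample covariance S[i,j] = (1/(n-1)) · Σ_k (x_{k,i} - mean_i) · (x_{k,j} - mean_j), with n-1 = 4.
  S[X,X] = ((-2)·(-2) + (3)·(3) + (0)·(0) + (-1)·(-1) + (0)·(0)) / 4 = 14/4 = 3.5
  S[X,Y] = ((-2)·(2.4) + (3)·(1.4) + (0)·(-2.6) + (-1)·(0.4) + (0)·(-1.6)) / 4 = -1/4 = -0.25
  S[Y,Y] = ((2.4)·(2.4) + (1.4)·(1.4) + (-2.6)·(-2.6) + (0.4)·(0.4) + (-1.6)·(-1.6)) / 4 = 17.2/4 = 4.3

S is symmetric (S[j,i] = S[i,j]). Assembling:

S = [[3.5, -0.25],
 [-0.25, 4.3]]


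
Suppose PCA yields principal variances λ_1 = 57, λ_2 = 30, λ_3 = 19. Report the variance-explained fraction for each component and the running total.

Step 1 — total variance = trace(Sigma) = Σ λ_i = 57 + 30 + 19 = 106.

Step 2 — fraction explained by component i = λ_i / Σ λ:
  PC1: 57/106 = 0.5377
  PC2: 30/106 = 0.283
  PC3: 19/106 = 0.1792

Step 3 — cumulative fraction after k components = (λ_1 + ... + λ_k) / Σ λ:
  k = 1: 57/106 = 0.5377
  k = 2: (57 + 30)/106 = 87/106 = 0.8208
  k = 3: (57 + 30 + 19)/106 = 106/106 = 1

Summary (fraction, with percent):

explained: PC1 0.5377 (53.77%), PC2 0.283 (28.3%), PC3 0.1792 (17.92%);  cumulative: 0.5377, 0.8208, 1


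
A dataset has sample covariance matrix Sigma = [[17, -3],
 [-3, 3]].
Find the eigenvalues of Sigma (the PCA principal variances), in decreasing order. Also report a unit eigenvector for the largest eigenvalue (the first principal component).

Step 1 — characteristic polynomial of 2×2 Sigma:
  det(Sigma - λI) = λ² - trace · λ + det = 0.
  trace = 17 + 3 = 20, det = 17·3 - (-3)² = 42.
Step 2 — discriminant:
  Δ = trace² - 4·det = 400 - 168 = 232.
Step 3 — eigenvalues:
  λ = (trace ± √Δ)/2 = (20 ± 15.2315)/2,
  λ_1 = 17.6158,  λ_2 = 2.3842.

Step 4 — unit eigenvector for λ_1: solve (Sigma - λ_1 I)v = 0. First row:
  (17 - 17.6158)·v_x + (-3)·v_y = 0, i.e. (-0.6158)·v_x + (-3)·v_y = 0,
  so v ∝ (b, λ_1 - a) = (-3, 0.6158); multiply by -1 so the first entry is positive: u = (3, -0.6158).
  ||u|| = √((3)² + (-0.6158)²) = √(9.3792) ≈ 3.0625,
  v_1 = u/||u|| ≈ (0.9796, -0.2011) (||v_1|| = 1).

λ_1 = 17.6158,  λ_2 = 2.3842;  v_1 ≈ (0.9796, -0.2011)


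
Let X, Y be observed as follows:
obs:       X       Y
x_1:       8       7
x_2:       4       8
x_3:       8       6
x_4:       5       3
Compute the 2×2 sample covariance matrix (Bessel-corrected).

Step 1 — column means:
  mean(X) = (8 + 4 + 8 + 5) / 4 = 25/4 = 6.25
  mean(Y) = (7 + 8 + 6 + 3) / 4 = 24/4 = 6

Step 2 — sample covariance S[i,j] = (1/(n-1)) · Σ_k (x_{k,i} - mean_i) · (x_{k,j} - mean_j), with n-1 = 3.
  S[X,X] = ((1.75)·(1.75) + (-2.25)·(-2.25) + (1.75)·(1.75) + (-1.25)·(-1.25)) / 3 = 12.75/3 = 4.25
  S[X,Y] = ((1.75)·(1) + (-2.25)·(2) + (1.75)·(0) + (-1.25)·(-3)) / 3 = 1/3 = 0.3333
  S[Y,Y] = ((1)·(1) + (2)·(2) + (0)·(0) + (-3)·(-3)) / 3 = 14/3 = 4.6667

S is symmetric (S[j,i] = S[i,j]). Assembling:

S = [[4.25, 0.3333],
 [0.3333, 4.6667]]


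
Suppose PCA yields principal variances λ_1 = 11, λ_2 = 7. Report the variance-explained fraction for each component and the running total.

Step 1 — total variance = trace(Sigma) = Σ λ_i = 11 + 7 = 18.

Step 2 — fraction explained by component i = λ_i / Σ λ:
  PC1: 11/18 = 0.6111
  PC2: 7/18 = 0.3889

Step 3 — cumulative fraction after k components = (λ_1 + ... + λ_k) / Σ λ:
  k = 1: 11/18 = 0.6111
  k = 2: (11 + 7)/18 = 18/18 = 1

Summary (fraction, with percent):

explained: PC1 0.6111 (61.11%), PC2 0.3889 (38.89%);  cumulative: 0.6111, 1


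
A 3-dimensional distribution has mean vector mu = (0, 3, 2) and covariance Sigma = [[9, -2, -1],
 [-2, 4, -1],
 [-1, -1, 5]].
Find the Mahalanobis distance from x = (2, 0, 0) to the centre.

Step 1 — centre the observation: (x - mu) = (2, -3, -2).

Step 2 — invert Sigma (cofactor / det for 3×3, or solve directly):
  Sigma^{-1} = [[0.1329, 0.0769, 0.042],
 [0.0769, 0.3077, 0.0769],
 [0.042, 0.0769, 0.2238]].

Step 3 — form the quadratic (x - mu)^T · Sigma^{-1} · (x - mu):
  Sigma^{-1} · (x - mu) = (-0.049, -0.9231, -0.5944).
  (x - mu)^T · [Sigma^{-1} · (x - mu)] = (2)·(-0.049) + (-3)·(-0.9231) + (-2)·(-0.5944) = 3.8601.

Step 4 — take square root: d = √(3.8601) ≈ 1.9647.

d(x, mu) = √(3.8601) ≈ 1.9647


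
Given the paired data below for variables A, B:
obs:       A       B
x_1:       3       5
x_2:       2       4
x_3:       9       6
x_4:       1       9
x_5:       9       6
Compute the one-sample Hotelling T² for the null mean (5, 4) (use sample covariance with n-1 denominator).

Step 1 — sample mean vector:
  mean(A) = (3 + 2 + 9 + 1 + 9) / 5 = 24/5 = 4.8
  mean(B) = (5 + 4 + 6 + 9 + 6) / 5 = 30/5 = 6
  x̄ = (4.8, 6),  deviation x̄ - mu_0 = (4.8, 6) - (5, 4) = (-0.2, 2).

Step 2 — sample covariance matrix, S[i,j] = (1/(n-1)) · Σ_k (x_{k,i} - mean_i) · (x_{k,j} - mean_j), divisor n-1 = 4:
  S[A,A] = ((-1.8)·(-1.8) + (-2.8)·(-2.8) + (4.2)·(4.2) + (-3.8)·(-3.8) + (4.2)·(4.2)) / 4 = 60.8/4 = 15.2
  S[A,B] = ((-1.8)·(-1) + (-2.8)·(-2) + (4.2)·(0) + (-3.8)·(3) + (4.2)·(0)) / 4 = -4/4 = -1
  S[B,B] = ((-1)·(-1) + (-2)·(-2) + (0)·(0) + (3)·(3) + (0)·(0)) / 4 = 14/4 = 3.5
  S = [[15.2, -1],
 [-1, 3.5]].

Step 3 — invert S. det(S) = 15.2·3.5 - (-1)² = 52.2.
  S^{-1} = (1/det) · [[d, -b], [-b, a]] = [[0.067, 0.0192],
 [0.0192, 0.2912]].

Step 4 — quadratic form (x̄ - mu_0)^T · S^{-1} · (x̄ - mu_0):
  S^{-1} · (x̄ - mu_0) = (0.0249, 0.5785),
  (x̄ - mu_0)^T · [...] = (-0.2)·(0.0249) + (2)·(0.5785) = 1.1521.

Step 5 — scale by n: T² = 5 · 1.1521 = 5.7605.

T² ≈ 5.7605


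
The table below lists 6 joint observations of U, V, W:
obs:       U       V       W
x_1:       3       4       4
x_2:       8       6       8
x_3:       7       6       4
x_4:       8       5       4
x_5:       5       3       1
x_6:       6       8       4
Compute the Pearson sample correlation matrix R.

Step 1 — column means:
  mean(U) = (3 + 8 + 7 + 8 + 5 + 6) / 6 = 37/6 = 6.1667
  mean(V) = (4 + 6 + 6 + 5 + 3 + 8) / 6 = 32/6 = 5.3333
  mean(W) = (4 + 8 + 4 + 4 + 1 + 4) / 6 = 25/6 = 4.1667

Step 2 — sample variances and covariances s[i,j] = (1/(n-1)) · Σ_k (x_{k,i} - mean_i) · (x_{k,j} - mean_j), with n-1 = 5:
  s[U,U] = ((-3.1667)·(-3.1667) + (1.8333)·(1.8333) + (0.8333)·(0.8333) + (1.8333)·(1.8333) + (-1.1667)·(-1.1667) + (-0.1667)·(-0.1667)) / 5 = 18.8333/5 = 3.7667
  s[U,V] = ((-3.1667)·(-1.3333) + (1.8333)·(0.6667) + (0.8333)·(0.6667) + (1.8333)·(-0.3333) + (-1.1667)·(-2.3333) + (-0.1667)·(2.6667)) / 5 = 7.6667/5 = 1.5333
  s[U,W] = ((-3.1667)·(-0.1667) + (1.8333)·(3.8333) + (0.8333)·(-0.1667) + (1.8333)·(-0.1667) + (-1.1667)·(-3.1667) + (-0.1667)·(-0.1667)) / 5 = 10.8333/5 = 2.1667
  s[V,V] = ((-1.3333)·(-1.3333) + (0.6667)·(0.6667) + (0.6667)·(0.6667) + (-0.3333)·(-0.3333) + (-2.3333)·(-2.3333) + (2.6667)·(2.6667)) / 5 = 15.3333/5 = 3.0667
  s[V,W] = ((-1.3333)·(-0.1667) + (0.6667)·(3.8333) + (0.6667)·(-0.1667) + (-0.3333)·(-0.1667) + (-2.3333)·(-3.1667) + (2.6667)·(-0.1667)) / 5 = 9.6667/5 = 1.9333
  s[W,W] = ((-0.1667)·(-0.1667) + (3.8333)·(3.8333) + (-0.1667)·(-0.1667) + (-0.1667)·(-0.1667) + (-3.1667)·(-3.1667) + (-0.1667)·(-0.1667)) / 5 = 24.8333/5 = 4.9667
  Sample standard deviations s_i = √(s[i,i]):
  s(U) = √(3.7667) = 1.9408
  s(V) = √(3.0667) = 1.7512
  s(W) = √(4.9667) = 2.2286

Step 3 — r_{ij} = s_{ij} / (s_i · s_j):
  r[U,U] = 1 (diagonal).
  r[U,V] = 1.5333 / (1.9408 · 1.7512) = 1.5333 / 3.3987 = 0.4512
  r[U,W] = 2.1667 / (1.9408 · 2.2286) = 2.1667 / 4.3252 = 0.5009
  r[V,V] = 1 (diagonal).
  r[V,W] = 1.9333 / (1.7512 · 2.2286) = 1.9333 / 3.9027 = 0.4954
  r[W,W] = 1 (diagonal).

R is symmetric with unit diagonal. Assembling:

R = [[1, 0.4512, 0.5009],
 [0.4512, 1, 0.4954],
 [0.5009, 0.4954, 1]]


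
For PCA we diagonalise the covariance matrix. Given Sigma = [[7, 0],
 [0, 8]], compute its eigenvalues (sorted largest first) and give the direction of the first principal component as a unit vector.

Step 1 — characteristic polynomial of 2×2 Sigma:
  det(Sigma - λI) = λ² - trace · λ + det = 0.
  trace = 7 + 8 = 15, det = 7·8 - (0)² = 56.
Step 2 — discriminant:
  Δ = trace² - 4·det = 225 - 224 = 1.
Step 3 — eigenvalues:
  λ = (trace ± √Δ)/2 = (15 ± 1)/2,
  λ_1 = 8,  λ_2 = 7.

Step 4 — unit eigenvector for λ_1: Sigma is diagonal, so its eigenvectors are the coordinate axes. λ_1 = 8 is the diagonal entry on the second coordinate axis, hence
  v_1 = (0, 1) (||v_1|| = 1).

λ_1 = 8,  λ_2 = 7;  v_1 ≈ (0, 1)


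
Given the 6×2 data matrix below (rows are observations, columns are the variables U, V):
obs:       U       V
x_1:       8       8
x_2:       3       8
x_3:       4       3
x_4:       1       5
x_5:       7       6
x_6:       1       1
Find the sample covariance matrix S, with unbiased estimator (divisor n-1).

Step 1 — column means:
  mean(U) = (8 + 3 + 4 + 1 + 7 + 1) / 6 = 24/6 = 4
  mean(V) = (8 + 8 + 3 + 5 + 6 + 1) / 6 = 31/6 = 5.1667

Step 2 — sample covariance S[i,j] = (1/(n-1)) · Σ_k (x_{k,i} - mean_i) · (x_{k,j} - mean_j), with n-1 = 5.
  S[U,U] = ((4)·(4) + (-1)·(-1) + (0)·(0) + (-3)·(-3) + (3)·(3) + (-3)·(-3)) / 5 = 44/5 = 8.8
  S[U,V] = ((4)·(2.8333) + (-1)·(2.8333) + (0)·(-2.1667) + (-3)·(-0.1667) + (3)·(0.8333) + (-3)·(-4.1667)) / 5 = 24/5 = 4.8
  S[V,V] = ((2.8333)·(2.8333) + (2.8333)·(2.8333) + (-2.1667)·(-2.1667) + (-0.1667)·(-0.1667) + (0.8333)·(0.8333) + (-4.1667)·(-4.1667)) / 5 = 38.8333/5 = 7.7667

S is symmetric (S[j,i] = S[i,j]). Assembling:

S = [[8.8, 4.8],
 [4.8, 7.7667]]


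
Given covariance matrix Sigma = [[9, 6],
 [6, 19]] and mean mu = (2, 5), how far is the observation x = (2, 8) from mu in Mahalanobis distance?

Step 1 — centre the observation: (x - mu) = (0, 3).

Step 2 — invert Sigma. det(Sigma) = 9·19 - (6)² = 135.
  Sigma^{-1} = (1/det) · [[d, -b], [-b, a]] = [[0.1407, -0.0444],
 [-0.0444, 0.0667]].

Step 3 — form the quadratic (x - mu)^T · Sigma^{-1} · (x - mu):
  Sigma^{-1} · (x - mu) = (-0.1333, 0.2).
  (x - mu)^T · [Sigma^{-1} · (x - mu)] = (0)·(-0.1333) + (3)·(0.2) = 0.6.

Step 4 — take square root: d = √(0.6) ≈ 0.7746.

d(x, mu) = √(0.6) ≈ 0.7746


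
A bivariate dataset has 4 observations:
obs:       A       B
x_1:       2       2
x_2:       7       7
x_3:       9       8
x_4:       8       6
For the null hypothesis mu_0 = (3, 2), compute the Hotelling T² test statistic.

Step 1 — sample mean vector:
  mean(A) = (2 + 7 + 9 + 8) / 4 = 26/4 = 6.5
  mean(B) = (2 + 7 + 8 + 6) / 4 = 23/4 = 5.75
  x̄ = (6.5, 5.75),  deviation x̄ - mu_0 = (6.5, 5.75) - (3, 2) = (3.5, 3.75).

Step 2 — sample covariance matrix, S[i,j] = (1/(n-1)) · Σ_k (x_{k,i} - mean_i) · (x_{k,j} - mean_j), divisor n-1 = 3:
  S[A,A] = ((-4.5)·(-4.5) + (0.5)·(0.5) + (2.5)·(2.5) + (1.5)·(1.5)) / 3 = 29/3 = 9.6667
  S[A,B] = ((-4.5)·(-3.75) + (0.5)·(1.25) + (2.5)·(2.25) + (1.5)·(0.25)) / 3 = 23.5/3 = 7.8333
  S[B,B] = ((-3.75)·(-3.75) + (1.25)·(1.25) + (2.25)·(2.25) + (0.25)·(0.25)) / 3 = 20.75/3 = 6.9167
  S = [[9.6667, 7.8333],
 [7.8333, 6.9167]].

Step 3 — invert S. det(S) = 9.6667·6.9167 - (7.8333)² = 5.5.
  S^{-1} = (1/det) · [[d, -b], [-b, a]] = [[1.2576, -1.4242],
 [-1.4242, 1.7576]].

Step 4 — quadratic form (x̄ - mu_0)^T · S^{-1} · (x̄ - mu_0):
  S^{-1} · (x̄ - mu_0) = (-0.9394, 1.6061),
  (x̄ - mu_0)^T · [...] = (3.5)·(-0.9394) + (3.75)·(1.6061) = 2.7348.

Step 5 — scale by n: T² = 4 · 2.7348 = 10.9394.

T² ≈ 10.9394


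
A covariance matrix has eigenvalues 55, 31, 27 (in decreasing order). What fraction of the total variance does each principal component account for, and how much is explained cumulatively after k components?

Step 1 — total variance = trace(Sigma) = Σ λ_i = 55 + 31 + 27 = 113.

Step 2 — fraction explained by component i = λ_i / Σ λ:
  PC1: 55/113 = 0.4867
  PC2: 31/113 = 0.2743
  PC3: 27/113 = 0.2389

Step 3 — cumulative fraction after k components = (λ_1 + ... + λ_k) / Σ λ:
  k = 1: 55/113 = 0.4867
  k = 2: (55 + 31)/113 = 86/113 = 0.7611
  k = 3: (55 + 31 + 27)/113 = 113/113 = 1

Summary (fraction, with percent):

explained: PC1 0.4867 (48.67%), PC2 0.2743 (27.43%), PC3 0.2389 (23.89%);  cumulative: 0.4867, 0.7611, 1


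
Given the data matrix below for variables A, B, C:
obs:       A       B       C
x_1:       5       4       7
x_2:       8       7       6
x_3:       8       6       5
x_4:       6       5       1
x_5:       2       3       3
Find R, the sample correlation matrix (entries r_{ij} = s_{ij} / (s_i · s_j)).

Step 1 — column means:
  mean(A) = (5 + 8 + 8 + 6 + 2) / 5 = 29/5 = 5.8
  mean(B) = (4 + 7 + 6 + 5 + 3) / 5 = 25/5 = 5
  mean(C) = (7 + 6 + 5 + 1 + 3) / 5 = 22/5 = 4.4

Step 2 — sample variances and covariances s[i,j] = (1/(n-1)) · Σ_k (x_{k,i} - mean_i) · (x_{k,j} - mean_j), with n-1 = 4:
  s[A,A] = ((-0.8)·(-0.8) + (2.2)·(2.2) + (2.2)·(2.2) + (0.2)·(0.2) + (-3.8)·(-3.8)) / 4 = 24.8/4 = 6.2
  s[A,B] = ((-0.8)·(-1) + (2.2)·(2) + (2.2)·(1) + (0.2)·(0) + (-3.8)·(-2)) / 4 = 15/4 = 3.75
  s[A,C] = ((-0.8)·(2.6) + (2.2)·(1.6) + (2.2)·(0.6) + (0.2)·(-3.4) + (-3.8)·(-1.4)) / 4 = 7.4/4 = 1.85
  s[B,B] = ((-1)·(-1) + (2)·(2) + (1)·(1) + (0)·(0) + (-2)·(-2)) / 4 = 10/4 = 2.5
  s[B,C] = ((-1)·(2.6) + (2)·(1.6) + (1)·(0.6) + (0)·(-3.4) + (-2)·(-1.4)) / 4 = 4/4 = 1
  s[C,C] = ((2.6)·(2.6) + (1.6)·(1.6) + (0.6)·(0.6) + (-3.4)·(-3.4) + (-1.4)·(-1.4)) / 4 = 23.2/4 = 5.8
  Sample standard deviations s_i = √(s[i,i]):
  s(A) = √(6.2) = 2.49
  s(B) = √(2.5) = 1.5811
  s(C) = √(5.8) = 2.4083

Step 3 — r_{ij} = s_{ij} / (s_i · s_j):
  r[A,A] = 1 (diagonal).
  r[A,B] = 3.75 / (2.49 · 1.5811) = 3.75 / 3.937 = 0.9525
  r[A,C] = 1.85 / (2.49 · 2.4083) = 1.85 / 5.9967 = 0.3085
  r[B,B] = 1 (diagonal).
  r[B,C] = 1 / (1.5811 · 2.4083) = 1 / 3.8079 = 0.2626
  r[C,C] = 1 (diagonal).

R is symmetric with unit diagonal. Assembling:

R = [[1, 0.9525, 0.3085],
 [0.9525, 1, 0.2626],
 [0.3085, 0.2626, 1]]


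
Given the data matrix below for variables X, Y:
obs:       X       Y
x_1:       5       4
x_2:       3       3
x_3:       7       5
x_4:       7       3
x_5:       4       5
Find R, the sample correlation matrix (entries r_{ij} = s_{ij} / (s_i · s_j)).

Step 1 — column means:
  mean(X) = (5 + 3 + 7 + 7 + 4) / 5 = 26/5 = 5.2
  mean(Y) = (4 + 3 + 5 + 3 + 5) / 5 = 20/5 = 4

Step 2 — sample variances and covariances s[i,j] = (1/(n-1)) · Σ_k (x_{k,i} - mean_i) · (x_{k,j} - mean_j), with n-1 = 4:
  s[X,X] = ((-0.2)·(-0.2) + (-2.2)·(-2.2) + (1.8)·(1.8) + (1.8)·(1.8) + (-1.2)·(-1.2)) / 4 = 12.8/4 = 3.2
  s[X,Y] = ((-0.2)·(0) + (-2.2)·(-1) + (1.8)·(1) + (1.8)·(-1) + (-1.2)·(1)) / 4 = 1/4 = 0.25
  s[Y,Y] = ((0)·(0) + (-1)·(-1) + (1)·(1) + (-1)·(-1) + (1)·(1)) / 4 = 4/4 = 1
  Sample standard deviations s_i = √(s[i,i]):
  s(X) = √(3.2) = 1.7889
  s(Y) = √(1) = 1

Step 3 — r_{ij} = s_{ij} / (s_i · s_j):
  r[X,X] = 1 (diagonal).
  r[X,Y] = 0.25 / (1.7889 · 1) = 0.25 / 1.7889 = 0.1398
  r[Y,Y] = 1 (diagonal).

R is symmetric with unit diagonal. Assembling:

R = [[1, 0.1398],
 [0.1398, 1]]


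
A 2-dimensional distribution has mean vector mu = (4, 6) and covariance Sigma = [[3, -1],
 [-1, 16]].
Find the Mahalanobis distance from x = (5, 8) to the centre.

Step 1 — centre the observation: (x - mu) = (1, 2).

Step 2 — invert Sigma. det(Sigma) = 3·16 - (-1)² = 47.
  Sigma^{-1} = (1/det) · [[d, -b], [-b, a]] = [[0.3404, 0.0213],
 [0.0213, 0.0638]].

Step 3 — form the quadratic (x - mu)^T · Sigma^{-1} · (x - mu):
  Sigma^{-1} · (x - mu) = (0.383, 0.1489).
  (x - mu)^T · [Sigma^{-1} · (x - mu)] = (1)·(0.383) + (2)·(0.1489) = 0.6809.

Step 4 — take square root: d = √(0.6809) ≈ 0.8251.

d(x, mu) = √(0.6809) ≈ 0.8251


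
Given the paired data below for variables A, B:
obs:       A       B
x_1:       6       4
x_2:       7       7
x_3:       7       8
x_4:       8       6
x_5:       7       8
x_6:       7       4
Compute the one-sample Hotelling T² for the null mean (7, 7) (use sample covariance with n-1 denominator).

Step 1 — sample mean vector:
  mean(A) = (6 + 7 + 7 + 8 + 7 + 7) / 6 = 42/6 = 7
  mean(B) = (4 + 7 + 8 + 6 + 8 + 4) / 6 = 37/6 = 6.1667
  x̄ = (7, 6.1667),  deviation x̄ - mu_0 = (7, 6.1667) - (7, 7) = (0, -0.8333).

Step 2 — sample covariance matrix, S[i,j] = (1/(n-1)) · Σ_k (x_{k,i} - mean_i) · (x_{k,j} - mean_j), divisor n-1 = 5:
  S[A,A] = ((-1)·(-1) + (0)·(0) + (0)·(0) + (1)·(1) + (0)·(0) + (0)·(0)) / 5 = 2/5 = 0.4
  S[A,B] = ((-1)·(-2.1667) + (0)·(0.8333) + (0)·(1.8333) + (1)·(-0.1667) + (0)·(1.8333) + (0)·(-2.1667)) / 5 = 2/5 = 0.4
  S[B,B] = ((-2.1667)·(-2.1667) + (0.8333)·(0.8333) + (1.8333)·(1.8333) + (-0.1667)·(-0.1667) + (1.8333)·(1.8333) + (-2.1667)·(-2.1667)) / 5 = 16.8333/5 = 3.3667
  S = [[0.4, 0.4],
 [0.4, 3.3667]].

Step 3 — invert S. det(S) = 0.4·3.3667 - (0.4)² = 1.1867.
  S^{-1} = (1/det) · [[d, -b], [-b, a]] = [[2.8371, -0.3371],
 [-0.3371, 0.3371]].

Step 4 — quadratic form (x̄ - mu_0)^T · S^{-1} · (x̄ - mu_0):
  S^{-1} · (x̄ - mu_0) = (0.2809, -0.2809),
  (x̄ - mu_0)^T · [...] = (0)·(0.2809) + (-0.8333)·(-0.2809) = 0.2341.

Step 5 — scale by n: T² = 6 · 0.2341 = 1.4045.

T² ≈ 1.4045


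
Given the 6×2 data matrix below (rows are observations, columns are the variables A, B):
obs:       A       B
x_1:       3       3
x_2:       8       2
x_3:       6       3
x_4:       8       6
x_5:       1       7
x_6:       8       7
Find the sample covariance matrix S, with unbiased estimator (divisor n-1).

Step 1 — column means:
  mean(A) = (3 + 8 + 6 + 8 + 1 + 8) / 6 = 34/6 = 5.6667
  mean(B) = (3 + 2 + 3 + 6 + 7 + 7) / 6 = 28/6 = 4.6667

Step 2 — sample covariance S[i,j] = (1/(n-1)) · Σ_k (x_{k,i} - mean_i) · (x_{k,j} - mean_j), with n-1 = 5.
  S[A,A] = ((-2.6667)·(-2.6667) + (2.3333)·(2.3333) + (0.3333)·(0.3333) + (2.3333)·(2.3333) + (-4.6667)·(-4.6667) + (2.3333)·(2.3333)) / 5 = 45.3333/5 = 9.0667
  S[A,B] = ((-2.6667)·(-1.6667) + (2.3333)·(-2.6667) + (0.3333)·(-1.6667) + (2.3333)·(1.3333) + (-4.6667)·(2.3333) + (2.3333)·(2.3333)) / 5 = -4.6667/5 = -0.9333
  S[B,B] = ((-1.6667)·(-1.6667) + (-2.6667)·(-2.6667) + (-1.6667)·(-1.6667) + (1.3333)·(1.3333) + (2.3333)·(2.3333) + (2.3333)·(2.3333)) / 5 = 25.3333/5 = 5.0667

S is symmetric (S[j,i] = S[i,j]). Assembling:

S = [[9.0667, -0.9333],
 [-0.9333, 5.0667]]


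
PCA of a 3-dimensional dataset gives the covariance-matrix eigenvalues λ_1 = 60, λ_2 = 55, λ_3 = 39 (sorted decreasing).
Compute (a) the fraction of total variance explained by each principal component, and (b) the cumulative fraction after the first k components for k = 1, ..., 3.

Step 1 — total variance = trace(Sigma) = Σ λ_i = 60 + 55 + 39 = 154.

Step 2 — fraction explained by component i = λ_i / Σ λ:
  PC1: 60/154 = 0.3896
  PC2: 55/154 = 0.3571
  PC3: 39/154 = 0.2532

Step 3 — cumulative fraction after k components = (λ_1 + ... + λ_k) / Σ λ:
  k = 1: 60/154 = 0.3896
  k = 2: (60 + 55)/154 = 115/154 = 0.7468
  k = 3: (60 + 55 + 39)/154 = 154/154 = 1

Summary (fraction, with percent):

explained: PC1 0.3896 (38.96%), PC2 0.3571 (35.71%), PC3 0.2532 (25.32%);  cumulative: 0.3896, 0.7468, 1


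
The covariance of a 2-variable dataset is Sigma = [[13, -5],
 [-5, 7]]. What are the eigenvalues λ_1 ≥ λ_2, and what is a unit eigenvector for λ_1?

Step 1 — characteristic polynomial of 2×2 Sigma:
  det(Sigma - λI) = λ² - trace · λ + det = 0.
  trace = 13 + 7 = 20, det = 13·7 - (-5)² = 66.
Step 2 — discriminant:
  Δ = trace² - 4·det = 400 - 264 = 136.
Step 3 — eigenvalues:
  λ = (trace ± √Δ)/2 = (20 ± 11.6619)/2,
  λ_1 = 15.831,  λ_2 = 4.169.

Step 4 — unit eigenvector for λ_1: solve (Sigma - λ_1 I)v = 0. First row:
  (13 - 15.831)·v_x + (-5)·v_y = 0, i.e. (-2.831)·v_x + (-5)·v_y = 0,
  so v ∝ (b, λ_1 - a) = (-5, 2.831); multiply by -1 so the first entry is positive: u = (5, -2.831).
  ||u|| = √((5)² + (-2.831)²) = √(33.0143) ≈ 5.7458,
  v_1 = u/||u|| ≈ (0.8702, -0.4927) (||v_1|| = 1).

λ_1 = 15.831,  λ_2 = 4.169;  v_1 ≈ (0.8702, -0.4927)


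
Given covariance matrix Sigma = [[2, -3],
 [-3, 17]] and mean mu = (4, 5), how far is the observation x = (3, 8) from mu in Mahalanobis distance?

Step 1 — centre the observation: (x - mu) = (-1, 3).

Step 2 — invert Sigma. det(Sigma) = 2·17 - (-3)² = 25.
  Sigma^{-1} = (1/det) · [[d, -b], [-b, a]] = [[0.68, 0.12],
 [0.12, 0.08]].

Step 3 — form the quadratic (x - mu)^T · Sigma^{-1} · (x - mu):
  Sigma^{-1} · (x - mu) = (-0.32, 0.12).
  (x - mu)^T · [Sigma^{-1} · (x - mu)] = (-1)·(-0.32) + (3)·(0.12) = 0.68.

Step 4 — take square root: d = √(0.68) ≈ 0.8246.

d(x, mu) = √(0.68) ≈ 0.8246


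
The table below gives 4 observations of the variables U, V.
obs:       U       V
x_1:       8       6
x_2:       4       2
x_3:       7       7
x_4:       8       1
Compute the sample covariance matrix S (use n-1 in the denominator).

Step 1 — column means:
  mean(U) = (8 + 4 + 7 + 8) / 4 = 27/4 = 6.75
  mean(V) = (6 + 2 + 7 + 1) / 4 = 16/4 = 4

Step 2 — sample covariance S[i,j] = (1/(n-1)) · Σ_k (x_{k,i} - mean_i) · (x_{k,j} - mean_j), with n-1 = 3.
  S[U,U] = ((1.25)·(1.25) + (-2.75)·(-2.75) + (0.25)·(0.25) + (1.25)·(1.25)) / 3 = 10.75/3 = 3.5833
  S[U,V] = ((1.25)·(2) + (-2.75)·(-2) + (0.25)·(3) + (1.25)·(-3)) / 3 = 5/3 = 1.6667
  S[V,V] = ((2)·(2) + (-2)·(-2) + (3)·(3) + (-3)·(-3)) / 3 = 26/3 = 8.6667

S is symmetric (S[j,i] = S[i,j]). Assembling:

S = [[3.5833, 1.6667],
 [1.6667, 8.6667]]


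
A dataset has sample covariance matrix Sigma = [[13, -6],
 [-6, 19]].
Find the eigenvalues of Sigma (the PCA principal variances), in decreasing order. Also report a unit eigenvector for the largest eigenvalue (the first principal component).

Step 1 — characteristic polynomial of 2×2 Sigma:
  det(Sigma - λI) = λ² - trace · λ + det = 0.
  trace = 13 + 19 = 32, det = 13·19 - (-6)² = 211.
Step 2 — discriminant:
  Δ = trace² - 4·det = 1024 - 844 = 180.
Step 3 — eigenvalues:
  λ = (trace ± √Δ)/2 = (32 ± 13.4164)/2,
  λ_1 = 22.7082,  λ_2 = 9.2918.

Step 4 — unit eigenvector for λ_1: solve (Sigma - λ_1 I)v = 0. First row:
  (13 - 22.7082)·v_x + (-6)·v_y = 0, i.e. (-9.7082)·v_x + (-6)·v_y = 0,
  so v ∝ (b, λ_1 - a) = (-6, 9.7082); multiply by -1 so the first entry is positive: u = (6, -9.7082).
  ||u|| = √((6)² + (-9.7082)²) = √(130.2492) ≈ 11.4127,
  v_1 = u/||u|| ≈ (0.5257, -0.8507) (||v_1|| = 1).

λ_1 = 22.7082,  λ_2 = 9.2918;  v_1 ≈ (0.5257, -0.8507)


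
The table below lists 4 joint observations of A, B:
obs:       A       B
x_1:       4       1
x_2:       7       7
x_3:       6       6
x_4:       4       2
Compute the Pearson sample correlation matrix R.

Step 1 — column means:
  mean(A) = (4 + 7 + 6 + 4) / 4 = 21/4 = 5.25
  mean(B) = (1 + 7 + 6 + 2) / 4 = 16/4 = 4

Step 2 — sample variances and covariances s[i,j] = (1/(n-1)) · Σ_k (x_{k,i} - mean_i) · (x_{k,j} - mean_j), with n-1 = 3:
  s[A,A] = ((-1.25)·(-1.25) + (1.75)·(1.75) + (0.75)·(0.75) + (-1.25)·(-1.25)) / 3 = 6.75/3 = 2.25
  s[A,B] = ((-1.25)·(-3) + (1.75)·(3) + (0.75)·(2) + (-1.25)·(-2)) / 3 = 13/3 = 4.3333
  s[B,B] = ((-3)·(-3) + (3)·(3) + (2)·(2) + (-2)·(-2)) / 3 = 26/3 = 8.6667
  Sample standard deviations s_i = √(s[i,i]):
  s(A) = √(2.25) = 1.5
  s(B) = √(8.6667) = 2.9439

Step 3 — r_{ij} = s_{ij} / (s_i · s_j):
  r[A,A] = 1 (diagonal).
  r[A,B] = 4.3333 / (1.5 · 2.9439) = 4.3333 / 4.4159 = 0.9813
  r[B,B] = 1 (diagonal).

R is symmetric with unit diagonal. Assembling:

R = [[1, 0.9813],
 [0.9813, 1]]


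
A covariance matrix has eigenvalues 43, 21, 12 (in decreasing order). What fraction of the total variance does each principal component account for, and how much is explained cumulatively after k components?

Step 1 — total variance = trace(Sigma) = Σ λ_i = 43 + 21 + 12 = 76.

Step 2 — fraction explained by component i = λ_i / Σ λ:
  PC1: 43/76 = 0.5658
  PC2: 21/76 = 0.2763
  PC3: 12/76 = 0.1579

Step 3 — cumulative fraction after k components = (λ_1 + ... + λ_k) / Σ λ:
  k = 1: 43/76 = 0.5658
  k = 2: (43 + 21)/76 = 64/76 = 0.8421
  k = 3: (43 + 21 + 12)/76 = 76/76 = 1

Summary (fraction, with percent):

explained: PC1 0.5658 (56.58%), PC2 0.2763 (27.63%), PC3 0.1579 (15.79%);  cumulative: 0.5658, 0.8421, 1


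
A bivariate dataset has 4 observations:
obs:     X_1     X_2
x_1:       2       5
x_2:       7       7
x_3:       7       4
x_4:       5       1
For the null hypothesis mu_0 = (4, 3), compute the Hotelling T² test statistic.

Step 1 — sample mean vector:
  mean(X_1) = (2 + 7 + 7 + 5) / 4 = 21/4 = 5.25
  mean(X_2) = (5 + 7 + 4 + 1) / 4 = 17/4 = 4.25
  x̄ = (5.25, 4.25),  deviation x̄ - mu_0 = (5.25, 4.25) - (4, 3) = (1.25, 1.25).

Step 2 — sample covariance matrix, S[i,j] = (1/(n-1)) · Σ_k (x_{k,i} - mean_i) · (x_{k,j} - mean_j), divisor n-1 = 3:
  S[X_1,X_1] = ((-3.25)·(-3.25) + (1.75)·(1.75) + (1.75)·(1.75) + (-0.25)·(-0.25)) / 3 = 16.75/3 = 5.5833
  S[X_1,X_2] = ((-3.25)·(0.75) + (1.75)·(2.75) + (1.75)·(-0.25) + (-0.25)·(-3.25)) / 3 = 2.75/3 = 0.9167
  S[X_2,X_2] = ((0.75)·(0.75) + (2.75)·(2.75) + (-0.25)·(-0.25) + (-3.25)·(-3.25)) / 3 = 18.75/3 = 6.25
  S = [[5.5833, 0.9167],
 [0.9167, 6.25]].

Step 3 — invert S. det(S) = 5.5833·6.25 - (0.9167)² = 34.0556.
  S^{-1} = (1/det) · [[d, -b], [-b, a]] = [[0.1835, -0.0269],
 [-0.0269, 0.1639]].

Step 4 — quadratic form (x̄ - mu_0)^T · S^{-1} · (x̄ - mu_0):
  S^{-1} · (x̄ - mu_0) = (0.1958, 0.1713),
  (x̄ - mu_0)^T · [...] = (1.25)·(0.1958) + (1.25)·(0.1713) = 0.4588.

Step 5 — scale by n: T² = 4 · 0.4588 = 1.8352.

T² ≈ 1.8352


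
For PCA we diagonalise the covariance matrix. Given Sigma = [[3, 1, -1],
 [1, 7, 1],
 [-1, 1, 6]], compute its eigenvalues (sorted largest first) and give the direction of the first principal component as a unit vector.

Step 1 — characteristic polynomial p(λ) = det(λI - Sigma) = λ³ - tr·λ² + c_1·λ - det, where tr = trace, c_1 = sum of the principal 2×2 minors, det = det(Sigma):
  tr = 3 + 7 + 6 = 16,
  c_1 = (3·7 - (1)²) + (3·6 - (-1)²) + (7·6 - (1)²) = 20 + 17 + 41 = 78,
  det = 3·(7·6 - (1)²) - (1)·((1)·6 - (1)·(-1)) + (-1)·((1)·(1) - 7·(-1)) = 3·(41) - (1)·(7) + (-1)·(8) = 108.
  So p(λ) = λ³ - 16λ² + 78λ - 108.
Step 2 — look for an integer root (rational root theorem: any rational root is an integer divisor of 108). Testing λ = 6:
  p(6) = 216 - 576 + 468 - 108 = 0  ✓
  Dividing out (λ - 6): p(λ) = (λ - 6)(λ² - 10λ + 18).
Step 3 — remaining eigenvalues from the quadratic λ² - 10λ + 18 = 0:
  Δ = 10² - 4·18 = 100 - 72 = 28,  λ = (10 ± √28)/2 = (10 ± 5.2915)/2 ≈ 7.6458 or 2.3542.
  Sorted: λ_1 = 7.6458,  λ_2 = 6,  λ_3 = 2.3542  (check: sum = 16 = tr ✓).

Step 4 — unit eigenvector for λ_1 ≈ 7.6458: v spans the null space of (Sigma - λ_1 I), whose rows are
  r_1 = (-4.6458, 1, -1),  r_2 = (1, -0.6458, 1),  r_3 = (-1, 1, -1.6458).
  v is orthogonal to every row, so take v ∝ r_1 × r_2 = ((1)·(1) - (-1)·(-0.6458), (-1)·(1) - (-4.6458)·(1), (-4.6458)·(-0.6458) - (1)·(1)) ≈ (0.3542, 3.6458, 2).
  Let u = (0.3542, 3.6458, 2).
  ||u|| = √((0.3542)² + (3.6458)² + (2)²) = √(17.417) ≈ 4.1734,  v_1 = u/||u|| ≈ (0.0849, 0.8736, 0.4792) (||v_1|| = 1).

λ_1 = 7.6458,  λ_2 = 6,  λ_3 = 2.3542;  v_1 ≈ (0.0849, 0.8736, 0.4792)


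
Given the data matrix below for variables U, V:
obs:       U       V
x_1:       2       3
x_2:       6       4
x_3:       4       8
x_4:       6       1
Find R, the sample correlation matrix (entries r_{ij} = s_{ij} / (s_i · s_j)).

Step 1 — column means:
  mean(U) = (2 + 6 + 4 + 6) / 4 = 18/4 = 4.5
  mean(V) = (3 + 4 + 8 + 1) / 4 = 16/4 = 4

Step 2 — sample variances and covariances s[i,j] = (1/(n-1)) · Σ_k (x_{k,i} - mean_i) · (x_{k,j} - mean_j), with n-1 = 3:
  s[U,U] = ((-2.5)·(-2.5) + (1.5)·(1.5) + (-0.5)·(-0.5) + (1.5)·(1.5)) / 3 = 11/3 = 3.6667
  s[U,V] = ((-2.5)·(-1) + (1.5)·(0) + (-0.5)·(4) + (1.5)·(-3)) / 3 = -4/3 = -1.3333
  s[V,V] = ((-1)·(-1) + (0)·(0) + (4)·(4) + (-3)·(-3)) / 3 = 26/3 = 8.6667
  Sample standard deviations s_i = √(s[i,i]):
  s(U) = √(3.6667) = 1.9149
  s(V) = √(8.6667) = 2.9439

Step 3 — r_{ij} = s_{ij} / (s_i · s_j):
  r[U,U] = 1 (diagonal).
  r[U,V] = -1.3333 / (1.9149 · 2.9439) = -1.3333 / 5.6372 = -0.2365
  r[V,V] = 1 (diagonal).

R is symmetric with unit diagonal. Assembling:

R = [[1, -0.2365],
 [-0.2365, 1]]


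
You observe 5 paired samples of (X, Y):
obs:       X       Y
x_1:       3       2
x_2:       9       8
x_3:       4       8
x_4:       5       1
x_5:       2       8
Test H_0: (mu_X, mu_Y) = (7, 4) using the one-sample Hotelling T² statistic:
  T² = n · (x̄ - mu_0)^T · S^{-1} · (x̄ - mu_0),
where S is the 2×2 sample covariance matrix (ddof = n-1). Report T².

Step 1 — sample mean vector:
  mean(X) = (3 + 9 + 4 + 5 + 2) / 5 = 23/5 = 4.6
  mean(Y) = (2 + 8 + 8 + 1 + 8) / 5 = 27/5 = 5.4
  x̄ = (4.6, 5.4),  deviation x̄ - mu_0 = (4.6, 5.4) - (7, 4) = (-2.4, 1.4).

Step 2 — sample covariance matrix, S[i,j] = (1/(n-1)) · Σ_k (x_{k,i} - mean_i) · (x_{k,j} - mean_j), divisor n-1 = 4:
  S[X,X] = ((-1.6)·(-1.6) + (4.4)·(4.4) + (-0.6)·(-0.6) + (0.4)·(0.4) + (-2.6)·(-2.6)) / 4 = 29.2/4 = 7.3
  S[X,Y] = ((-1.6)·(-3.4) + (4.4)·(2.6) + (-0.6)·(2.6) + (0.4)·(-4.4) + (-2.6)·(2.6)) / 4 = 6.8/4 = 1.7
  S[Y,Y] = ((-3.4)·(-3.4) + (2.6)·(2.6) + (2.6)·(2.6) + (-4.4)·(-4.4) + (2.6)·(2.6)) / 4 = 51.2/4 = 12.8
  S = [[7.3, 1.7],
 [1.7, 12.8]].

Step 3 — invert S. det(S) = 7.3·12.8 - (1.7)² = 90.55.
  S^{-1} = (1/det) · [[d, -b], [-b, a]] = [[0.1414, -0.0188],
 [-0.0188, 0.0806]].

Step 4 — quadratic form (x̄ - mu_0)^T · S^{-1} · (x̄ - mu_0):
  S^{-1} · (x̄ - mu_0) = (-0.3655, 0.1579),
  (x̄ - mu_0)^T · [...] = (-2.4)·(-0.3655) + (1.4)·(0.1579) = 1.0984.

Step 5 — scale by n: T² = 5 · 1.0984 = 5.492.

T² ≈ 5.492


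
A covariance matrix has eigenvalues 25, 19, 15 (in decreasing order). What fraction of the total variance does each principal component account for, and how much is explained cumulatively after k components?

Step 1 — total variance = trace(Sigma) = Σ λ_i = 25 + 19 + 15 = 59.

Step 2 — fraction explained by component i = λ_i / Σ λ:
  PC1: 25/59 = 0.4237
  PC2: 19/59 = 0.322
  PC3: 15/59 = 0.2542

Step 3 — cumulative fraction after k components = (λ_1 + ... + λ_k) / Σ λ:
  k = 1: 25/59 = 0.4237
  k = 2: (25 + 19)/59 = 44/59 = 0.7458
  k = 3: (25 + 19 + 15)/59 = 59/59 = 1

Summary (fraction, with percent):

explained: PC1 0.4237 (42.37%), PC2 0.322 (32.2%), PC3 0.2542 (25.42%);  cumulative: 0.4237, 0.7458, 1


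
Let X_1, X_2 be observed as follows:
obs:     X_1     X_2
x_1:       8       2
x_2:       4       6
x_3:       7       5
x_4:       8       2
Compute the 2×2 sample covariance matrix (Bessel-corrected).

Step 1 — column means:
  mean(X_1) = (8 + 4 + 7 + 8) / 4 = 27/4 = 6.75
  mean(X_2) = (2 + 6 + 5 + 2) / 4 = 15/4 = 3.75

Step 2 — sample covariance S[i,j] = (1/(n-1)) · Σ_k (x_{k,i} - mean_i) · (x_{k,j} - mean_j), with n-1 = 3.
  S[X_1,X_1] = ((1.25)·(1.25) + (-2.75)·(-2.75) + (0.25)·(0.25) + (1.25)·(1.25)) / 3 = 10.75/3 = 3.5833
  S[X_1,X_2] = ((1.25)·(-1.75) + (-2.75)·(2.25) + (0.25)·(1.25) + (1.25)·(-1.75)) / 3 = -10.25/3 = -3.4167
  S[X_2,X_2] = ((-1.75)·(-1.75) + (2.25)·(2.25) + (1.25)·(1.25) + (-1.75)·(-1.75)) / 3 = 12.75/3 = 4.25

S is symmetric (S[j,i] = S[i,j]). Assembling:

S = [[3.5833, -3.4167],
 [-3.4167, 4.25]]


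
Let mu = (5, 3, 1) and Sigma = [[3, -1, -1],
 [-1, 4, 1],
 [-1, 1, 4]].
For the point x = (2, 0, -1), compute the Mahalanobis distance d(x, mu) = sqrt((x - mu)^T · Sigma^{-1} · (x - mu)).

Step 1 — centre the observation: (x - mu) = (-3, -3, -2).

Step 2 — invert Sigma (cofactor / det for 3×3, or solve directly):
  Sigma^{-1} = [[0.3846, 0.0769, 0.0769],
 [0.0769, 0.2821, -0.0513],
 [0.0769, -0.0513, 0.2821]].

Step 3 — form the quadratic (x - mu)^T · Sigma^{-1} · (x - mu):
  Sigma^{-1} · (x - mu) = (-1.5385, -0.9744, -0.641).
  (x - mu)^T · [Sigma^{-1} · (x - mu)] = (-3)·(-1.5385) + (-3)·(-0.9744) + (-2)·(-0.641) = 8.8205.

Step 4 — take square root: d = √(8.8205) ≈ 2.9699.

d(x, mu) = √(8.8205) ≈ 2.9699


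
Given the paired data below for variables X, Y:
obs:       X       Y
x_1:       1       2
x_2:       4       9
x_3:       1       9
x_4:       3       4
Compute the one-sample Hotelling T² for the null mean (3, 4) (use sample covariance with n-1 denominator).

Step 1 — sample mean vector:
  mean(X) = (1 + 4 + 1 + 3) / 4 = 9/4 = 2.25
  mean(Y) = (2 + 9 + 9 + 4) / 4 = 24/4 = 6
  x̄ = (2.25, 6),  deviation x̄ - mu_0 = (2.25, 6) - (3, 4) = (-0.75, 2).

Step 2 — sample covariance matrix, S[i,j] = (1/(n-1)) · Σ_k (x_{k,i} - mean_i) · (x_{k,j} - mean_j), divisor n-1 = 3:
  S[X,X] = ((-1.25)·(-1.25) + (1.75)·(1.75) + (-1.25)·(-1.25) + (0.75)·(0.75)) / 3 = 6.75/3 = 2.25
  S[X,Y] = ((-1.25)·(-4) + (1.75)·(3) + (-1.25)·(3) + (0.75)·(-2)) / 3 = 5/3 = 1.6667
  S[Y,Y] = ((-4)·(-4) + (3)·(3) + (3)·(3) + (-2)·(-2)) / 3 = 38/3 = 12.6667
  S = [[2.25, 1.6667],
 [1.6667, 12.6667]].

Step 3 — invert S. det(S) = 2.25·12.6667 - (1.6667)² = 25.7222.
  S^{-1} = (1/det) · [[d, -b], [-b, a]] = [[0.4924, -0.0648],
 [-0.0648, 0.0875]].

Step 4 — quadratic form (x̄ - mu_0)^T · S^{-1} · (x̄ - mu_0):
  S^{-1} · (x̄ - mu_0) = (-0.4989, 0.2235),
  (x̄ - mu_0)^T · [...] = (-0.75)·(-0.4989) + (2)·(0.2235) = 0.8213.

Step 5 — scale by n: T² = 4 · 0.8213 = 3.2851.

T² ≈ 3.2851


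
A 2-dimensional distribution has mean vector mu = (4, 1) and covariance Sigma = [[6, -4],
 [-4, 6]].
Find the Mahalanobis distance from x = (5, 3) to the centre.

Step 1 — centre the observation: (x - mu) = (1, 2).

Step 2 — invert Sigma. det(Sigma) = 6·6 - (-4)² = 20.
  Sigma^{-1} = (1/det) · [[d, -b], [-b, a]] = [[0.3, 0.2],
 [0.2, 0.3]].

Step 3 — form the quadratic (x - mu)^T · Sigma^{-1} · (x - mu):
  Sigma^{-1} · (x - mu) = (0.7, 0.8).
  (x - mu)^T · [Sigma^{-1} · (x - mu)] = (1)·(0.7) + (2)·(0.8) = 2.3.

Step 4 — take square root: d = √(2.3) ≈ 1.5166.

d(x, mu) = √(2.3) ≈ 1.5166


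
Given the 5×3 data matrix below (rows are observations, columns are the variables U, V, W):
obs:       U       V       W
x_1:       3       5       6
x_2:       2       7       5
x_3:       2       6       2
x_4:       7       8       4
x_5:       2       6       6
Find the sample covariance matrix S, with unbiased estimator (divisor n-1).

Step 1 — column means:
  mean(U) = (3 + 2 + 2 + 7 + 2) / 5 = 16/5 = 3.2
  mean(V) = (5 + 7 + 6 + 8 + 6) / 5 = 32/5 = 6.4
  mean(W) = (6 + 5 + 2 + 4 + 6) / 5 = 23/5 = 4.6

Step 2 — sample covariance S[i,j] = (1/(n-1)) · Σ_k (x_{k,i} - mean_i) · (x_{k,j} - mean_j), with n-1 = 4.
  S[U,U] = ((-0.2)·(-0.2) + (-1.2)·(-1.2) + (-1.2)·(-1.2) + (3.8)·(3.8) + (-1.2)·(-1.2)) / 4 = 18.8/4 = 4.7
  S[U,V] = ((-0.2)·(-1.4) + (-1.2)·(0.6) + (-1.2)·(-0.4) + (3.8)·(1.6) + (-1.2)·(-0.4)) / 4 = 6.6/4 = 1.65
  S[U,W] = ((-0.2)·(1.4) + (-1.2)·(0.4) + (-1.2)·(-2.6) + (3.8)·(-0.6) + (-1.2)·(1.4)) / 4 = -1.6/4 = -0.4
  S[V,V] = ((-1.4)·(-1.4) + (0.6)·(0.6) + (-0.4)·(-0.4) + (1.6)·(1.6) + (-0.4)·(-0.4)) / 4 = 5.2/4 = 1.3
  S[V,W] = ((-1.4)·(1.4) + (0.6)·(0.4) + (-0.4)·(-2.6) + (1.6)·(-0.6) + (-0.4)·(1.4)) / 4 = -2.2/4 = -0.55
  S[W,W] = ((1.4)·(1.4) + (0.4)·(0.4) + (-2.6)·(-2.6) + (-0.6)·(-0.6) + (1.4)·(1.4)) / 4 = 11.2/4 = 2.8

S is symmetric (S[j,i] = S[i,j]). Assembling:

S = [[4.7, 1.65, -0.4],
 [1.65, 1.3, -0.55],
 [-0.4, -0.55, 2.8]]
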